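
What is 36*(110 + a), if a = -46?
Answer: 2304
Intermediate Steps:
36*(110 + a) = 36*(110 - 46) = 36*64 = 2304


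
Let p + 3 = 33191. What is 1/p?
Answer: 1/33188 ≈ 3.0131e-5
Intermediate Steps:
p = 33188 (p = -3 + 33191 = 33188)
1/p = 1/33188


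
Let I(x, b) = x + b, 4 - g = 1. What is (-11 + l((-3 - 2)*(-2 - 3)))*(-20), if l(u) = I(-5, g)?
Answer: 260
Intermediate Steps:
g = 3 (g = 4 - 1*1 = 4 - 1 = 3)
I(x, b) = b + x
l(u) = -2 (l(u) = 3 - 5 = -2)
(-11 + l((-3 - 2)*(-2 - 3)))*(-20) = (-11 - 2)*(-20) = -13*(-20) = 260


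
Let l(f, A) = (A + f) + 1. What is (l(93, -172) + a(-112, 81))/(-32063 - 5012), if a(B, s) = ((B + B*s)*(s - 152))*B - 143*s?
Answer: 73042829/37075 ≈ 1970.1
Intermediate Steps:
l(f, A) = 1 + A + f
a(B, s) = -143*s + B*(-152 + s)*(B + B*s) (a(B, s) = ((B + B*s)*(-152 + s))*B - 143*s = ((-152 + s)*(B + B*s))*B - 143*s = B*(-152 + s)*(B + B*s) - 143*s = -143*s + B*(-152 + s)*(B + B*s))
(l(93, -172) + a(-112, 81))/(-32063 - 5012) = ((1 - 172 + 93) + (-152*(-112)² - 143*81 + (-112)²*81² - 151*81*(-112)²))/(-32063 - 5012) = (-78 + (-152*12544 - 11583 + 12544*6561 - 151*81*12544))/(-37075) = (-78 + (-1906688 - 11583 + 82301184 - 153425664))*(-1/37075) = (-78 - 73042751)*(-1/37075) = -73042829*(-1/37075) = 73042829/37075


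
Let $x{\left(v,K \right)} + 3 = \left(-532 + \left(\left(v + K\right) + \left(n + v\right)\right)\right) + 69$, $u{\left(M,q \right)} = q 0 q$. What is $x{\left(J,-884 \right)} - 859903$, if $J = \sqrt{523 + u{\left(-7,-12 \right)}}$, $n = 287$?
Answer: $-860966 + 2 \sqrt{523} \approx -8.6092 \cdot 10^{5}$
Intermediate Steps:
$u{\left(M,q \right)} = 0$ ($u{\left(M,q \right)} = 0 q = 0$)
$J = \sqrt{523}$ ($J = \sqrt{523 + 0} = \sqrt{523} \approx 22.869$)
$x{\left(v,K \right)} = -179 + K + 2 v$ ($x{\left(v,K \right)} = -3 - \left(176 - K - 2 v\right) = -3 + \left(\left(-245 + K + 2 v\right) + 69\right) = -3 + \left(-176 + K + 2 v\right) = -179 + K + 2 v$)
$x{\left(J,-884 \right)} - 859903 = \left(-179 - 884 + 2 \sqrt{523}\right) - 859903 = \left(-1063 + 2 \sqrt{523}\right) - 859903 = -860966 + 2 \sqrt{523}$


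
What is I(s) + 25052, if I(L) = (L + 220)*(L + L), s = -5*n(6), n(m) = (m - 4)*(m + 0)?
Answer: 5852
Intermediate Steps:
n(m) = m*(-4 + m) (n(m) = (-4 + m)*m = m*(-4 + m))
s = -60 (s = -30*(-4 + 6) = -30*2 = -5*12 = -60)
I(L) = 2*L*(220 + L) (I(L) = (220 + L)*(2*L) = 2*L*(220 + L))
I(s) + 25052 = 2*(-60)*(220 - 60) + 25052 = 2*(-60)*160 + 25052 = -19200 + 25052 = 5852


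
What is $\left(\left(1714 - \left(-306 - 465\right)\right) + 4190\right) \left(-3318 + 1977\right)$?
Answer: $-8951175$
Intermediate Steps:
$\left(\left(1714 - \left(-306 - 465\right)\right) + 4190\right) \left(-3318 + 1977\right) = \left(\left(1714 - \left(-306 - 465\right)\right) + 4190\right) \left(-1341\right) = \left(\left(1714 - -771\right) + 4190\right) \left(-1341\right) = \left(\left(1714 + 771\right) + 4190\right) \left(-1341\right) = \left(2485 + 4190\right) \left(-1341\right) = 6675 \left(-1341\right) = -8951175$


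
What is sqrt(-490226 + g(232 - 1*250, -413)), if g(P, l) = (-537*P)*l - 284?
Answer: 2*I*sqrt(1120642) ≈ 2117.2*I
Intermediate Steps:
g(P, l) = -284 - 537*P*l (g(P, l) = -537*P*l - 284 = -284 - 537*P*l)
sqrt(-490226 + g(232 - 1*250, -413)) = sqrt(-490226 + (-284 - 537*(232 - 1*250)*(-413))) = sqrt(-490226 + (-284 - 537*(232 - 250)*(-413))) = sqrt(-490226 + (-284 - 537*(-18)*(-413))) = sqrt(-490226 + (-284 - 3992058)) = sqrt(-490226 - 3992342) = sqrt(-4482568) = 2*I*sqrt(1120642)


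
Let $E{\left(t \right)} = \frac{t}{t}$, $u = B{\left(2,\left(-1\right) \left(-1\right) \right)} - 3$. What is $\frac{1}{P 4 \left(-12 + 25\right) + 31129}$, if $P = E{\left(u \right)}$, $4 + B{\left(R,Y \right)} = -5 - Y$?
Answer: $\frac{1}{31181} \approx 3.2071 \cdot 10^{-5}$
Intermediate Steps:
$B{\left(R,Y \right)} = -9 - Y$ ($B{\left(R,Y \right)} = -4 - \left(5 + Y\right) = -9 - Y$)
$u = -13$ ($u = \left(-9 - \left(-1\right) \left(-1\right)\right) - 3 = \left(-9 - 1\right) - 3 = -10 - 3 = -13$)
$E{\left(t \right)} = 1$
$P = 1$
$\frac{1}{P 4 \left(-12 + 25\right) + 31129} = \frac{1}{1 \cdot 4 \left(-12 + 25\right) + 31129} = \frac{1}{1 \cdot 4 \cdot 13 + 31129} = \frac{1}{1 \cdot 52 + 31129} = \frac{1}{52 + 31129} = \frac{1}{31181}$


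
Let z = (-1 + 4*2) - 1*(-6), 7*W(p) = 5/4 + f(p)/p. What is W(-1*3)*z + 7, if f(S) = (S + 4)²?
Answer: 731/84 ≈ 8.7024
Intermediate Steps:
f(S) = (4 + S)²
W(p) = 5/28 + (4 + p)²/(7*p) (W(p) = (5/4 + (4 + p)²/p)/7 = 5/28 + (4 + p)²/(7*p))
z = 13 (z = (-1 + 8) + 6 = 7 + 6 = 13)
W(-1*3)*z + 7 = (5/28 + (4 - 1*3)²/(7*((-1*3))))*13 + 7 = (5/28 + (⅐)*(4 - 3)²/(-3))*13 + 7 = (5/28 + (⅐)*(-⅓)*1²)*13 + 7 = (5/28 + (⅐)*(-⅓)*1)*13 + 7 = (5/28 - 1/21)*13 + 7 = (11/84)*13 + 7 = 143/84 + 7 = 731/84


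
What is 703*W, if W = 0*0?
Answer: 0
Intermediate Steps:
W = 0
703*W = 703*0 = 0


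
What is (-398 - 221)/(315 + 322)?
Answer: -619/637 ≈ -0.97174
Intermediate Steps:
(-398 - 221)/(315 + 322) = -619/637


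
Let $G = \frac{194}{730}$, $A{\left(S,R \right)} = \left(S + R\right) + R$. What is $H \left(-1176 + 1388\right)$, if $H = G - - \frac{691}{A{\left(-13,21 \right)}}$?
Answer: $\frac{54065936}{10585} \approx 5107.8$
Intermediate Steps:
$A{\left(S,R \right)} = S + 2 R$ ($A{\left(S,R \right)} = \left(R + S\right) + R = S + 2 R$)
$G = \frac{97}{365}$ ($G = 194 \cdot \frac{1}{730} = \frac{97}{365} \approx 0.26575$)
$H = \frac{255028}{10585}$ ($H = \frac{97}{365} - - \frac{691}{-13 + 2 \cdot 21} = \frac{97}{365} - - \frac{691}{-13 + 42} = \frac{97}{365} - - \frac{691}{29} = \frac{97}{365} + \frac{691}{29} = \frac{255028}{10585} \approx 24.093$)
$H \left(-1176 + 1388\right) = \frac{255028 \left(-1176 + 1388\right)}{10585} = \frac{255028}{10585} \cdot 212 = \frac{54065936}{10585}$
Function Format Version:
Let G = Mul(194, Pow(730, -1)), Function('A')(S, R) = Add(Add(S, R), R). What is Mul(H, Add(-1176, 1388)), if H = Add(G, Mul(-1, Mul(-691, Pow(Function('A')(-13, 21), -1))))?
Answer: Rational(54065936, 10585) ≈ 5107.8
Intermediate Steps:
Function('A')(S, R) = Add(S, Mul(2, R)) (Function('A')(S, R) = Add(Add(R, S), R) = Add(S, Mul(2, R)))
G = Rational(97, 365) (G = Mul(194, Rational(1, 730)) = Rational(97, 365) ≈ 0.26575)
H = Rational(255028, 10585) (H = Add(Rational(97, 365), Mul(-1, Mul(-691, Pow(Add(-13, Mul(2, 21)), -1)))) = Add(Rational(97, 365), Mul(-1, Mul(-691, Pow(Add(-13, 42), -1)))) = Add(Rational(97, 365), Mul(-1, Mul(-691, Pow(29, -1)))) = Add(Rational(97, 365), Mul(-1, Mul(-691, Rational(1, 29)))) = Add(Rational(97, 365), Mul(-1, Rational(-691, 29))) = Add(Rational(97, 365), Rational(691, 29)) = Rational(255028, 10585) ≈ 24.093)
Mul(H, Add(-1176, 1388)) = Mul(Rational(255028, 10585), Add(-1176, 1388)) = Mul(Rational(255028, 10585), 212) = Rational(54065936, 10585)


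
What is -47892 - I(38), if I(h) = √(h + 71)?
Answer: -47892 - √109 ≈ -47902.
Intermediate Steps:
I(h) = √(71 + h)
-47892 - I(38) = -47892 - √(71 + 38) = -47892 - √109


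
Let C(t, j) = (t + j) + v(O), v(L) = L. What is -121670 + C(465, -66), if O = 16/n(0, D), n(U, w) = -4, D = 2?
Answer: -121275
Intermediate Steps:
O = -4 (O = 16/(-4) = 16*(-¼) = -4)
C(t, j) = -4 + j + t (C(t, j) = (t + j) - 4 = (j + t) - 4 = -4 + j + t)
-121670 + C(465, -66) = -121670 + (-4 - 66 + 465) = -121670 + 395 = -121275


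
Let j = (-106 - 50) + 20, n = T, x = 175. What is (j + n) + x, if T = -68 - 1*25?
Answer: -54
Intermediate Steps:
T = -93 (T = -68 - 25 = -93)
n = -93
j = -136 (j = -156 + 20 = -136)
(j + n) + x = (-136 - 93) + 175 = -229 + 175 = -54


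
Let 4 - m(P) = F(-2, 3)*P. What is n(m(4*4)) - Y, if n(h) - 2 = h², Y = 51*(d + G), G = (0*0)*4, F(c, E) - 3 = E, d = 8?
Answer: 8058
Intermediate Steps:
F(c, E) = 3 + E
G = 0 (G = 0*4 = 0)
m(P) = 4 - 6*P (m(P) = 4 - (3 + 3)*P = 4 - 6*P)
Y = 408 (Y = 51*(8 + 0) = 51*8 = 408)
n(h) = 2 + h²
n(m(4*4)) - Y = (2 + (4 - 24*4)²) - 1*408 = (2 + (4 - 6*16)²) - 408 = (2 + (4 - 96)²) - 408 = (2 + (-92)²) - 408 = (2 + 8464) - 408 = 8466 - 408 = 8058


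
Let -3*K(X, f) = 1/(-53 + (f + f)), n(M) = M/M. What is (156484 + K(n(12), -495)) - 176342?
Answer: -62135681/3129 ≈ -19858.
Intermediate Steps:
n(M) = 1
K(X, f) = -1/(3*(-53 + 2*f)) (K(X, f) = -1/(3*(-53 + (f + f))) = -1/(3*(-53 + 2*f)))
(156484 + K(n(12), -495)) - 176342 = (156484 - 1/(-159 + 6*(-495))) - 176342 = (156484 - 1/(-159 - 2970)) - 176342 = (156484 - 1/(-3129)) - 176342 = (156484 - 1*(-1/3129)) - 176342 = (156484 + 1/3129) - 176342 = 489638437/3129 - 176342 = -62135681/3129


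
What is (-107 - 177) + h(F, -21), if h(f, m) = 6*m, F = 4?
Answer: -410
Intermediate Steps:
(-107 - 177) + h(F, -21) = (-107 - 177) + 6*(-21) = -284 - 126 = -410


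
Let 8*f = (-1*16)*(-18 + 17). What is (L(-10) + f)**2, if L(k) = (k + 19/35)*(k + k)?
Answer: 1790244/49 ≈ 36536.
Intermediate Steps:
L(k) = 2*k*(19/35 + k) (L(k) = (k + 19*(1/35))*(2*k) = (k + 19/35)*(2*k) = (19/35 + k)*(2*k) = 2*k*(19/35 + k))
f = 2 (f = ((-1*16)*(-18 + 17))/8 = (-16*(-1))/8 = (1/8)*16 = 2)
(L(-10) + f)**2 = ((2/35)*(-10)*(19 + 35*(-10)) + 2)**2 = ((2/35)*(-10)*(19 - 350) + 2)**2 = ((2/35)*(-10)*(-331) + 2)**2 = (1324/7 + 2)**2 = (1338/7)**2 = 1790244/49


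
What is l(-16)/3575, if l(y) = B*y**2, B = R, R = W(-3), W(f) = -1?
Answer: -256/3575 ≈ -0.071608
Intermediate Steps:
R = -1
B = -1
l(y) = -y**2
l(-16)/3575 = -1*(-16)**2/3575 = -1*256*(1/3575) = -256*1/3575 = -256/3575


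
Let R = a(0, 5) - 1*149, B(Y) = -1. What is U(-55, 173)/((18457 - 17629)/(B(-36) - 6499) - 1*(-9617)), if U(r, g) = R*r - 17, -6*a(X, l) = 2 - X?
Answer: 39957125/46882254 ≈ 0.85229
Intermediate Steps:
a(X, l) = -1/3 + X/6 (a(X, l) = -(2 - X)/6 = -1/3 + X/6)
R = -448/3 (R = (-1/3 + (1/6)*0) - 1*149 = (-1/3 + 0) - 149 = -1/3 - 149 = -448/3 ≈ -149.33)
U(r, g) = -17 - 448*r/3 (U(r, g) = -448*r/3 - 17 = -17 - 448*r/3)
U(-55, 173)/((18457 - 17629)/(B(-36) - 6499) - 1*(-9617)) = (-17 - 448/3*(-55))/((18457 - 17629)/(-1 - 6499) - 1*(-9617)) = (-17 + 24640/3)/(828/(-6500) + 9617) = 24589/(3*(828*(-1/6500) + 9617)) = 24589/(3*(-207/1625 + 9617)) = 24589/(3*(15627418/1625)) = (24589/3)*(1625/15627418) = 39957125/46882254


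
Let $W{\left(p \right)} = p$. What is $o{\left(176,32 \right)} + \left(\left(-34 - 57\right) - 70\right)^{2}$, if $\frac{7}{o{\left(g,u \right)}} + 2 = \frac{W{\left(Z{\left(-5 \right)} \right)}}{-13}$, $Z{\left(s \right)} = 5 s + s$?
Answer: $\frac{103775}{4} \approx 25944.0$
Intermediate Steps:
$Z{\left(s \right)} = 6 s$
$o{\left(g,u \right)} = \frac{91}{4}$ ($o{\left(g,u \right)} = \frac{7}{-2 + \frac{6 \left(-5\right)}{-13}} = \frac{7}{-2 - - \frac{30}{13}} = \frac{7}{-2 + \frac{30}{13}} = \frac{7}{\frac{4}{13}} = 7 \cdot \frac{13}{4} = \frac{91}{4}$)
$o{\left(176,32 \right)} + \left(\left(-34 - 57\right) - 70\right)^{2} = \frac{91}{4} + \left(\left(-34 - 57\right) - 70\right)^{2} = \frac{91}{4} + \left(-91 - 70\right)^{2} = \frac{91}{4} + \left(-161\right)^{2} = \frac{91}{4} + 25921 = \frac{103775}{4}$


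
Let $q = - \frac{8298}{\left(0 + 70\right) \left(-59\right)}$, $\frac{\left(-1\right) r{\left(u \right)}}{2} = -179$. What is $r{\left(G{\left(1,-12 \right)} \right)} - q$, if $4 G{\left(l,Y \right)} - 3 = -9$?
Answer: $\frac{735121}{2065} \approx 355.99$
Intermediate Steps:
$G{\left(l,Y \right)} = - \frac{3}{2}$ ($G{\left(l,Y \right)} = \frac{3}{4} + \frac{1}{4} \left(-9\right) = \frac{3}{4} - \frac{9}{4} = - \frac{3}{2}$)
$r{\left(u \right)} = 358$ ($r{\left(u \right)} = \left(-2\right) \left(-179\right) = 358$)
$q = \frac{4149}{2065}$ ($q = - \frac{8298}{70 \left(-59\right)} = - \frac{8298}{-4130} = \left(-8298\right) \left(- \frac{1}{4130}\right) = \frac{4149}{2065} \approx 2.0092$)
$r{\left(G{\left(1,-12 \right)} \right)} - q = 358 - \frac{4149}{2065} = \frac{735121}{2065}$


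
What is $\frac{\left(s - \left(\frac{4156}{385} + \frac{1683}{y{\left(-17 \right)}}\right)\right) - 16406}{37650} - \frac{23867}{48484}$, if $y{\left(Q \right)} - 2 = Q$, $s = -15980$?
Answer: $- \frac{474296677573}{351393850500} \approx -1.3498$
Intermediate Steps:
$y{\left(Q \right)} = 2 + Q$
$\frac{\left(s - \left(\frac{4156}{385} + \frac{1683}{y{\left(-17 \right)}}\right)\right) - 16406}{37650} - \frac{23867}{48484} = \frac{\left(-15980 - \left(\frac{4156}{385} + \frac{1683}{2 - 17}\right)\right) - 16406}{37650} - \frac{23867}{48484} = \left(\left(-15980 - \left(\frac{4156}{385} + \frac{1683}{-15}\right)\right) - 16406\right) \frac{1}{37650} - \frac{23867}{48484} = \left(\left(-15980 - - \frac{39041}{385}\right) - 16406\right) \frac{1}{37650} - \frac{23867}{48484} = \left(\left(-15980 + \left(- \frac{4156}{385} + \frac{561}{5}\right)\right) - 16406\right) \frac{1}{37650} - \frac{23867}{48484} = \left(\left(-15980 + \frac{39041}{385}\right) - 16406\right) \frac{1}{37650} - \frac{23867}{48484} = \left(- \frac{6113259}{385} - 16406\right) \frac{1}{37650} - \frac{23867}{48484} = \left(- \frac{12429569}{385}\right) \frac{1}{37650} - \frac{23867}{48484} = - \frac{12429569}{14495250} - \frac{23867}{48484} = - \frac{474296677573}{351393850500}$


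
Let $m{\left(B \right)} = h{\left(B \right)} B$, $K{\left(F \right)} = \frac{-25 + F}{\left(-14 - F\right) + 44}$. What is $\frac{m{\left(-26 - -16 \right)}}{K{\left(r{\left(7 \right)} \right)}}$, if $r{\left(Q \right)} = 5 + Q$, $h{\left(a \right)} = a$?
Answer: $- \frac{1800}{13} \approx -138.46$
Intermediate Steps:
$K{\left(F \right)} = \frac{-25 + F}{30 - F}$
$m{\left(B \right)} = B^{2}$ ($m{\left(B \right)} = B B = B^{2}$)
$\frac{m{\left(-26 - -16 \right)}}{K{\left(r{\left(7 \right)} \right)}} = \frac{\left(-26 - -16\right)^{2}}{\frac{1}{-30 + \left(5 + 7\right)} \left(25 - \left(5 + 7\right)\right)} = \frac{\left(-26 + 16\right)^{2}}{\frac{1}{-30 + 12} \left(25 - 12\right)} = \frac{\left(-10\right)^{2}}{\frac{1}{-18} \left(25 - 12\right)} = \frac{100}{\left(- \frac{1}{18}\right) 13} = \frac{100}{- \frac{13}{18}} = 100 \left(- \frac{18}{13}\right) = - \frac{1800}{13}$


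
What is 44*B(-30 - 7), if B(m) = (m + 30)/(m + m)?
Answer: 154/37 ≈ 4.1622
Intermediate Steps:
B(m) = (30 + m)/(2*m) (B(m) = (30 + m)/((2*m)) = (30 + m)*(1/(2*m)) = (30 + m)/(2*m))
44*B(-30 - 7) = 44*((30 + (-30 - 7))/(2*(-30 - 7))) = 44*((½)*(30 - 37)/(-37)) = 44*((½)*(-1/37)*(-7)) = 44*(7/74) = 154/37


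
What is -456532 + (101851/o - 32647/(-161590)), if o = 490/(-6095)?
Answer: -6822995760886/3958955 ≈ -1.7234e+6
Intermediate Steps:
o = -98/1219 (o = 490*(-1/6095) = -98/1219 ≈ -0.080394)
-456532 + (101851/o - 32647/(-161590)) = -456532 + (101851/(-98/1219) - 32647/(-161590)) = -456532 + (101851*(-1219/98) - 32647*(-1/161590)) = -456532 + (-124156369/98 + 32647/161590) = -456532 - 5015606116826/3958955 = -6822995760886/3958955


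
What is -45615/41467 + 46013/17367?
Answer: 1115825366/720157389 ≈ 1.5494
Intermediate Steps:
-45615/41467 + 46013/17367 = 1115825366/720157389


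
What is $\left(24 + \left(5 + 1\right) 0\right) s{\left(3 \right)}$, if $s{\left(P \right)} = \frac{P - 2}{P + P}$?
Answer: $4$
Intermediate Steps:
$s{\left(P \right)} = \frac{-2 + P}{2 P}$
$\left(24 + \left(5 + 1\right) 0\right) s{\left(3 \right)} = \left(24 + \left(5 + 1\right) 0\right) \frac{-2 + 3}{2 \cdot 3} = \left(24 + 6 \cdot 0\right) \frac{1}{2} \cdot \frac{1}{3} \cdot 1 = \left(24 + 0\right) \frac{1}{6} = 24 \cdot \frac{1}{6} = 4$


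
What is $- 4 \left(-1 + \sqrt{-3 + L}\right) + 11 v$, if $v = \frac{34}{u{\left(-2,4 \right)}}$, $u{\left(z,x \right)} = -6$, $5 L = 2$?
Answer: $- \frac{175}{3} - \frac{4 i \sqrt{65}}{5} \approx -58.333 - 6.4498 i$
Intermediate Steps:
$L = \frac{2}{5}$ ($L = \frac{1}{5} \cdot 2 = \frac{2}{5} \approx 0.4$)
$v = - \frac{17}{3}$ ($v = \frac{34}{-6} = 34 \left(- \frac{1}{6}\right) = - \frac{17}{3} \approx -5.6667$)
$- 4 \left(-1 + \sqrt{-3 + L}\right) + 11 v = - 4 \left(-1 + \sqrt{-3 + \frac{2}{5}}\right) + 11 \left(- \frac{17}{3}\right) = - 4 \left(-1 + \sqrt{- \frac{13}{5}}\right) - \frac{187}{3} = - 4 \left(-1 + \frac{i \sqrt{65}}{5}\right) - \frac{187}{3} = \left(4 - \frac{4 i \sqrt{65}}{5}\right) - \frac{187}{3} = - \frac{175}{3} - \frac{4 i \sqrt{65}}{5}$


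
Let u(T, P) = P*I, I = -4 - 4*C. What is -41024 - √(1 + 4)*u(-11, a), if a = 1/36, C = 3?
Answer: -41024 + 4*√5/9 ≈ -41023.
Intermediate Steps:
I = -16 (I = -4 - 4*3 = -4 - 12 = -16)
a = 1/36 (a = 1*(1/36) = 1/36 ≈ 0.027778)
u(T, P) = -16*P (u(T, P) = P*(-16) = -16*P)
-41024 - √(1 + 4)*u(-11, a) = -41024 - √(1 + 4)*(-16*1/36) = -41024 - √5*(-4)/9 = -41024 - (-4)*√5/9 = -41024 + 4*√5/9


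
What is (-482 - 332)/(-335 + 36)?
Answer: 814/299 ≈ 2.7224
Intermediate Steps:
(-482 - 332)/(-335 + 36) = -814/(-299) = -814*(-1/299) = 814/299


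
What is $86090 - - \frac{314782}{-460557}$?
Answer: $\frac{39649037348}{460557} \approx 86089.0$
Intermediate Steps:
$86090 - - \frac{314782}{-460557} = 86090 - \left(-314782\right) \left(- \frac{1}{460557}\right) = 86090 - \frac{314782}{460557} = \frac{39649037348}{460557}$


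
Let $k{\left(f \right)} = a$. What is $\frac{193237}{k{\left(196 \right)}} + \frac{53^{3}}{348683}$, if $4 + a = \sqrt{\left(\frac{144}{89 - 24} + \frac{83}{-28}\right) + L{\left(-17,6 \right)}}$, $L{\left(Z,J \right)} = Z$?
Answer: $\frac{- 61313853840330 i + 148877 \sqrt{14697865}}{348683 \left(\sqrt{14697865} + 3640 i\right)} \approx -22902.0 - 24122.0 i$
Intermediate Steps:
$a = -4 + \frac{i \sqrt{14697865}}{910}$ ($a = -4 + \sqrt{\left(\frac{144}{89 - 24} + \frac{83}{-28}\right) - 17} = -4 + \sqrt{\left(\frac{144}{89 - 24} + 83 \left(- \frac{1}{28}\right)\right) - 17} = -4 + \sqrt{\left(\frac{144}{65} - \frac{83}{28}\right) - 17} = -4 + \sqrt{- \frac{1363}{1820} - 17} = -4 + \sqrt{- \frac{32303}{1820}} = -4 + \frac{i \sqrt{14697865}}{910} \approx -4.0 + 4.2129 i$)
$k{\left(f \right)} = -4 + \frac{i \sqrt{14697865}}{910}$
$\frac{193237}{k{\left(196 \right)}} + \frac{53^{3}}{348683} = \frac{193237}{-4 + \frac{i \sqrt{14697865}}{910}} + \frac{53^{3}}{348683} = \frac{193237}{-4 + \frac{i \sqrt{14697865}}{910}} + 148877 \cdot \frac{1}{348683} = \frac{193237}{-4 + \frac{i \sqrt{14697865}}{910}} + \frac{148877}{348683} = \frac{148877}{348683} + \frac{193237}{-4 + \frac{i \sqrt{14697865}}{910}}$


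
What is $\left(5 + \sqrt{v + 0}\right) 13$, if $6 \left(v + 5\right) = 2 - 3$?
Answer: $65 + \frac{13 i \sqrt{186}}{6} \approx 65.0 + 29.549 i$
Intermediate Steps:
$v = - \frac{31}{6}$ ($v = -5 + \frac{2 - 3}{6} = -5 + \frac{1}{6} \left(-1\right) = -5 - \frac{1}{6} = - \frac{31}{6} \approx -5.1667$)
$\left(5 + \sqrt{v + 0}\right) 13 = \left(5 + \sqrt{- \frac{31}{6} + 0}\right) 13 = \left(5 + \sqrt{- \frac{31}{6}}\right) 13 = \left(5 + \frac{i \sqrt{186}}{6}\right) 13 = 65 + \frac{13 i \sqrt{186}}{6}$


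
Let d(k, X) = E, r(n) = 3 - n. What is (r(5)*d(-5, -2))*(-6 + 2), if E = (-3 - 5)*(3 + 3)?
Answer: -384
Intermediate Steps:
E = -48 (E = -8*6 = -48)
d(k, X) = -48
(r(5)*d(-5, -2))*(-6 + 2) = ((3 - 1*5)*(-48))*(-6 + 2) = ((3 - 5)*(-48))*(-4) = -2*(-48)*(-4) = 96*(-4) = -384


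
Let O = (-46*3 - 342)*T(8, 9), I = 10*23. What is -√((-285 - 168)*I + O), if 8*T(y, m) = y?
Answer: -3*I*√11630 ≈ -323.53*I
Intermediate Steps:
I = 230
T(y, m) = y/8
O = -480 (O = (-46*3 - 342)*((⅛)*8) = (-138 - 342)*1 = -480*1 = -480)
-√((-285 - 168)*I + O) = -√((-285 - 168)*230 - 480) = -√(-453*230 - 480) = -√(-104190 - 480) = -√(-104670) = -3*I*√11630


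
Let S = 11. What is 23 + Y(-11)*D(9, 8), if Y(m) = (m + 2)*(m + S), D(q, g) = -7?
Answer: 23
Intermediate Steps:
Y(m) = (2 + m)*(11 + m) (Y(m) = (m + 2)*(m + 11) = (2 + m)*(11 + m))
23 + Y(-11)*D(9, 8) = 23 + (22 + (-11)**2 + 13*(-11))*(-7) = 23 + (22 + 121 - 143)*(-7) = 23 + 0*(-7) = 23 + 0 = 23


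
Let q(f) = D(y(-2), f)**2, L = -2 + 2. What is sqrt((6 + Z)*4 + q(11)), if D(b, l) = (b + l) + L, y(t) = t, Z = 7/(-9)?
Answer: sqrt(917)/3 ≈ 10.094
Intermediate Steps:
Z = -7/9 (Z = 7*(-1/9) = -7/9 ≈ -0.77778)
L = 0
D(b, l) = b + l (D(b, l) = (b + l) + 0 = b + l)
q(f) = (-2 + f)**2
sqrt((6 + Z)*4 + q(11)) = sqrt((6 - 7/9)*4 + (-2 + 11)**2) = sqrt((47/9)*4 + 9**2) = sqrt(188/9 + 81) = sqrt(917/9) = sqrt(917)/3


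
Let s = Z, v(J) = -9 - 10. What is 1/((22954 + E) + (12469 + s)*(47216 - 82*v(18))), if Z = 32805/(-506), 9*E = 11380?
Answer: 207/125240197295 ≈ 1.6528e-9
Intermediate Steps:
E = 11380/9 (E = (1/9)*11380 = 11380/9 ≈ 1264.4)
v(J) = -19
Z = -32805/506 (Z = 32805*(-1/506) = -32805/506 ≈ -64.832)
s = -32805/506 ≈ -64.832
1/((22954 + E) + (12469 + s)*(47216 - 82*v(18))) = 1/((22954 + 11380/9) + (12469 - 32805/506)*(47216 - 82*(-19))) = 1/(217966/9 + 6276509*(47216 + 1558)/506) = 1/(217966/9 + (6276509/506)*48774) = 1/(217966/9 + 13915020453/23) = 1/(125240197295/207) = 207/125240197295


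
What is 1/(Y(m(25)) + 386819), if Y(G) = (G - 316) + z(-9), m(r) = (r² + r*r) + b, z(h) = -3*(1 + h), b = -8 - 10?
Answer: 1/387759 ≈ 2.5789e-6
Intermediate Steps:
b = -18
z(h) = -3 - 3*h
m(r) = -18 + 2*r² (m(r) = (r² + r*r) - 18 = (r² + r²) - 18 = 2*r² - 18 = -18 + 2*r²)
Y(G) = -292 + G (Y(G) = (G - 316) + (-3 - 3*(-9)) = (-316 + G) + (-3 + 27) = (-316 + G) + 24 = -292 + G)
1/(Y(m(25)) + 386819) = 1/((-292 + (-18 + 2*25²)) + 386819) = 1/((-292 + (-18 + 2*625)) + 386819) = 1/((-292 + (-18 + 1250)) + 386819) = 1/((-292 + 1232) + 386819) = 1/(940 + 386819) = 1/387759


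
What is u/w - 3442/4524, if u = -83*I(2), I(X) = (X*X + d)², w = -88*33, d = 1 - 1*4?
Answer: -801673/1094808 ≈ -0.73225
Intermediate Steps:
d = -3 (d = 1 - 4 = -3)
w = -2904
I(X) = (-3 + X²)² (I(X) = (X*X - 3)² = (X² - 3)² = (-3 + X²)²)
u = -83 (u = -83*(-3 + 2²)² = -83*(-3 + 4)² = -83*1² = -83*1 = -83)
u/w - 3442/4524 = -83/(-2904) - 3442/4524 = -83*(-1/2904) - 3442*1/4524 = 83/2904 - 1721/2262 = -801673/1094808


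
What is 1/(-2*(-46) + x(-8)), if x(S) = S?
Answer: 1/84 ≈ 0.011905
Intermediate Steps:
1/(-2*(-46) + x(-8)) = 1/(-2*(-46) - 8) = 1/(92 - 8) = 1/84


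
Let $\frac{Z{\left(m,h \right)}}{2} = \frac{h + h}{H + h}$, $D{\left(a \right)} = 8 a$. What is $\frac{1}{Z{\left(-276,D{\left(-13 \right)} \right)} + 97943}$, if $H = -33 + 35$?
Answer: $\frac{51}{4995301} \approx 1.021 \cdot 10^{-5}$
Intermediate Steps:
$H = 2$
$Z{\left(m,h \right)} = \frac{4 h}{2 + h}$ ($Z{\left(m,h \right)} = 2 \frac{h + h}{2 + h} = 2 \frac{2 h}{2 + h} = \frac{4 h}{2 + h}$)
$\frac{1}{Z{\left(-276,D{\left(-13 \right)} \right)} + 97943} = \frac{1}{\frac{4 \cdot 8 \left(-13\right)}{2 + 8 \left(-13\right)} + 97943} = \frac{1}{4 \left(-104\right) \frac{1}{2 - 104} + 97943} = \frac{1}{4 \left(-104\right) \frac{1}{-102} + 97943} = \frac{1}{4 \left(-104\right) \left(- \frac{1}{102}\right) + 97943} = \frac{1}{\frac{208}{51} + 97943} = \frac{1}{\frac{4995301}{51}} = \frac{51}{4995301}$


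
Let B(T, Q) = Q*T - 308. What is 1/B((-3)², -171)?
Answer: -1/1847 ≈ -0.00054142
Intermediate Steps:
B(T, Q) = -308 + Q*T
1/B((-3)², -171) = 1/(-308 - 171*(-3)²) = 1/(-308 - 171*9) = 1/(-308 - 1539) = 1/(-1847) = -1/1847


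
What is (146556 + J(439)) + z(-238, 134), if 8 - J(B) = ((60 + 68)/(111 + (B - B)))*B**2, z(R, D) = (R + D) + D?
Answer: -8396354/111 ≈ -75643.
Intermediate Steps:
z(R, D) = R + 2*D (z(R, D) = (D + R) + D = R + 2*D)
J(B) = 8 - 128*B**2/111 (J(B) = 8 - (60 + 68)/(111 + (B - B))*B**2 = 8 - 128/(111 + 0)*B**2 = 8 - 128/111*B**2 = 8 - 128*(1/111)*B**2 = 8 - 128*B**2/111)
(146556 + J(439)) + z(-238, 134) = (146556 + (8 - 128/111*439**2)) + (-238 + 2*134) = (146556 + (8 - 128/111*192721)) + (-238 + 268) = (146556 + (8 - 24668288/111)) + 30 = (146556 - 24667400/111) + 30 = -8399684/111 + 30 = -8396354/111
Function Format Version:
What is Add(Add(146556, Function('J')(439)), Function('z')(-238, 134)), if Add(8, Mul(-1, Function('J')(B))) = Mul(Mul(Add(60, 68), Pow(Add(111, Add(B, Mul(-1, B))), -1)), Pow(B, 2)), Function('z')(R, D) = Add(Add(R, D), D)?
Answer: Rational(-8396354, 111) ≈ -75643.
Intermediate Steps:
Function('z')(R, D) = Add(R, Mul(2, D)) (Function('z')(R, D) = Add(Add(D, R), D) = Add(R, Mul(2, D)))
Function('J')(B) = Add(8, Mul(Rational(-128, 111), Pow(B, 2))) (Function('J')(B) = Add(8, Mul(-1, Mul(Mul(Add(60, 68), Pow(Add(111, Add(B, Mul(-1, B))), -1)), Pow(B, 2)))) = Add(8, Mul(-1, Mul(Mul(128, Pow(Add(111, 0), -1)), Pow(B, 2)))) = Add(8, Mul(-1, Mul(Mul(128, Pow(111, -1)), Pow(B, 2)))) = Add(8, Mul(-1, Mul(Mul(128, Rational(1, 111)), Pow(B, 2)))) = Add(8, Mul(-1, Mul(Rational(128, 111), Pow(B, 2)))) = Add(8, Mul(Rational(-128, 111), Pow(B, 2))))
Add(Add(146556, Function('J')(439)), Function('z')(-238, 134)) = Add(Add(146556, Add(8, Mul(Rational(-128, 111), Pow(439, 2)))), Add(-238, Mul(2, 134))) = Add(Add(146556, Add(8, Mul(Rational(-128, 111), 192721))), Add(-238, 268)) = Add(Add(146556, Add(8, Rational(-24668288, 111))), 30) = Add(Add(146556, Rational(-24667400, 111)), 30) = Add(Rational(-8399684, 111), 30) = Rational(-8396354, 111)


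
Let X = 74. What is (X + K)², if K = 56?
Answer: 16900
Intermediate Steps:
(X + K)² = (74 + 56)² = 130² = 16900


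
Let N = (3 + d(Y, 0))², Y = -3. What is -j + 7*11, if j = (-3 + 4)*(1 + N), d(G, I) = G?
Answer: 76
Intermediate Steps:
N = 0 (N = (3 - 3)² = 0² = 0)
j = 1 (j = (-3 + 4)*(1 + 0) = 1*1 = 1)
-j + 7*11 = -1*1 + 7*11 = -1 + 77 = 76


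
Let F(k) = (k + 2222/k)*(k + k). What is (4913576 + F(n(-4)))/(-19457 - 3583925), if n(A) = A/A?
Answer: -2459011/1801691 ≈ -1.3648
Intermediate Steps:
n(A) = 1
F(k) = 2*k*(k + 2222/k) (F(k) = (k + 2222/k)*(2*k) = 2*k*(k + 2222/k))
(4913576 + F(n(-4)))/(-19457 - 3583925) = (4913576 + (4444 + 2*1²))/(-19457 - 3583925) = (4913576 + (4444 + 2*1))/(-3603382) = (4913576 + (4444 + 2))*(-1/3603382) = (4913576 + 4446)*(-1/3603382) = 4918022*(-1/3603382) = -2459011/1801691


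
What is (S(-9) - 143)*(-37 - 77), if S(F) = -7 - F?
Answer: 16074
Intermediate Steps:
(S(-9) - 143)*(-37 - 77) = ((-7 - 1*(-9)) - 143)*(-37 - 77) = ((-7 + 9) - 143)*(-114) = (2 - 143)*(-114) = -141*(-114) = 16074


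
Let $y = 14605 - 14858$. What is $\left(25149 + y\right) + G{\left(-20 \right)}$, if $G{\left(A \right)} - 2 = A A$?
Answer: $25298$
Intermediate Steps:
$G{\left(A \right)} = 2 + A^{2}$ ($G{\left(A \right)} = 2 + A A = 2 + A^{2}$)
$y = -253$
$\left(25149 + y\right) + G{\left(-20 \right)} = \left(25149 - 253\right) + \left(2 + \left(-20\right)^{2}\right) = 24896 + \left(2 + 400\right) = 24896 + 402 = 25298$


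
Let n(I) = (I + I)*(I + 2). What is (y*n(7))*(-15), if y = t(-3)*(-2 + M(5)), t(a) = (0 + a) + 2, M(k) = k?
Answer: 5670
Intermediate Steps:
n(I) = 2*I*(2 + I) (n(I) = (2*I)*(2 + I) = 2*I*(2 + I))
t(a) = 2 + a (t(a) = a + 2 = 2 + a)
y = -3 (y = (2 - 3)*(-2 + 5) = -1*3 = -3)
(y*n(7))*(-15) = -6*7*(2 + 7)*(-15) = -6*7*9*(-15) = -3*126*(-15) = -378*(-15) = 5670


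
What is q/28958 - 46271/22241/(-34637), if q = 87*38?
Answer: 1274077545410/11154064404643 ≈ 0.11423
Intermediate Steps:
q = 3306
q/28958 - 46271/22241/(-34637) = 3306/28958 - 46271/22241/(-34637) = 3306*(1/28958) - 46271*1/22241*(-1/34637) = 1653/14479 - 46271/22241*(-1/34637) = 1653/14479 + 46271/770361517 = 1274077545410/11154064404643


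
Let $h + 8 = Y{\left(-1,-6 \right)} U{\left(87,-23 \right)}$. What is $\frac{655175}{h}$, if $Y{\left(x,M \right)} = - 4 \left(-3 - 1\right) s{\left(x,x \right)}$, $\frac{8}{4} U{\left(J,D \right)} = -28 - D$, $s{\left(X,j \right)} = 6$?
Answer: $- \frac{655175}{248} \approx -2641.8$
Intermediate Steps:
$U{\left(J,D \right)} = -14 - \frac{D}{2}$ ($U{\left(J,D \right)} = \frac{-28 - D}{2} = -14 - \frac{D}{2}$)
$Y{\left(x,M \right)} = 96$ ($Y{\left(x,M \right)} = - 4 \left(-3 - 1\right) 6 = \left(-4\right) \left(-4\right) 6 = 16 \cdot 6 = 96$)
$h = -248$ ($h = -8 + 96 \left(-14 - - \frac{23}{2}\right) = -8 + 96 \left(-14 + \frac{23}{2}\right) = -8 + 96 \left(- \frac{5}{2}\right) = -8 - 240 = -248$)
$\frac{655175}{h} = \frac{655175}{-248} = 655175 \left(- \frac{1}{248}\right) = - \frac{655175}{248}$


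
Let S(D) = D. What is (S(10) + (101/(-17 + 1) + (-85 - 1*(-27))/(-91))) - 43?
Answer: -56311/1456 ≈ -38.675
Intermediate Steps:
(S(10) + (101/(-17 + 1) + (-85 - 1*(-27))/(-91))) - 43 = (10 + (101/(-17 + 1) + (-85 - 1*(-27))/(-91))) - 43 = (10 + (101/(-16) + (-85 + 27)*(-1/91))) - 43 = (10 + (101*(-1/16) - 58*(-1/91))) - 43 = (10 + (-101/16 + 58/91)) - 43 = (10 - 8263/1456) - 43 = 6297/1456 - 43 = -56311/1456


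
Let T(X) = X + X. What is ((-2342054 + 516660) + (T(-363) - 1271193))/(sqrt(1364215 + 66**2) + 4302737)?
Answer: -13326923245681/18513544322598 + 3097313*sqrt(1368571)/18513544322598 ≈ -0.71965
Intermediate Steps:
T(X) = 2*X
((-2342054 + 516660) + (T(-363) - 1271193))/(sqrt(1364215 + 66**2) + 4302737) = ((-2342054 + 516660) + (2*(-363) - 1271193))/(sqrt(1364215 + 66**2) + 4302737) = (-1825394 + (-726 - 1271193))/(sqrt(1364215 + 4356) + 4302737) = (-1825394 - 1271919)/(sqrt(1368571) + 4302737) = -3097313/(4302737 + sqrt(1368571))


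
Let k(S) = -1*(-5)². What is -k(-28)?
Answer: 25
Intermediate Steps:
k(S) = -25 (k(S) = -1*25 = -25)
-k(-28) = -1*(-25) = 25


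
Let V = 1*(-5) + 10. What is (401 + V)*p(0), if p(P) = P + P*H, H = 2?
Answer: 0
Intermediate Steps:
V = 5 (V = -5 + 10 = 5)
p(P) = 3*P (p(P) = P + P*2 = P + 2*P = 3*P)
(401 + V)*p(0) = (401 + 5)*(3*0) = 406*0 = 0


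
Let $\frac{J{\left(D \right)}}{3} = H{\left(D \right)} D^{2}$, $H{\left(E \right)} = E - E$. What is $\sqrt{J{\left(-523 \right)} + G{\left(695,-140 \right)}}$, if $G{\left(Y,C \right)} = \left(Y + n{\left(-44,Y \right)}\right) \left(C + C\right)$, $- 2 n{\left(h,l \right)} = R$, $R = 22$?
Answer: $12 i \sqrt{1330} \approx 437.63 i$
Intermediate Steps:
$n{\left(h,l \right)} = -11$ ($n{\left(h,l \right)} = \left(- \frac{1}{2}\right) 22 = -11$)
$H{\left(E \right)} = 0$
$G{\left(Y,C \right)} = 2 C \left(-11 + Y\right)$ ($G{\left(Y,C \right)} = \left(Y - 11\right) \left(C + C\right) = \left(-11 + Y\right) 2 C = 2 C \left(-11 + Y\right)$)
$J{\left(D \right)} = 0$ ($J{\left(D \right)} = 3 \cdot 0 D^{2} = 3 \cdot 0 = 0$)
$\sqrt{J{\left(-523 \right)} + G{\left(695,-140 \right)}} = \sqrt{0 + 2 \left(-140\right) \left(-11 + 695\right)} = \sqrt{0 + 2 \left(-140\right) 684} = \sqrt{0 - 191520} = \sqrt{-191520} = 12 i \sqrt{1330}$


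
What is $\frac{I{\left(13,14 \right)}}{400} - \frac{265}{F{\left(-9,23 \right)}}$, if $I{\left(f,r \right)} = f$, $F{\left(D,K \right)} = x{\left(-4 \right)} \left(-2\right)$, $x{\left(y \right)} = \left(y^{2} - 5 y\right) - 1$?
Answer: $\frac{10691}{2800} \approx 3.8182$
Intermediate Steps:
$x{\left(y \right)} = -1 + y^{2} - 5 y$
$F{\left(D,K \right)} = -70$ ($F{\left(D,K \right)} = \left(-1 + \left(-4\right)^{2} - -20\right) \left(-2\right) = \left(-1 + 16 + 20\right) \left(-2\right) = 35 \left(-2\right) = -70$)
$\frac{I{\left(13,14 \right)}}{400} - \frac{265}{F{\left(-9,23 \right)}} = \frac{13}{400} - \frac{265}{-70} = 13 \cdot \frac{1}{400} - - \frac{53}{14} = \frac{13}{400} + \frac{53}{14} = \frac{10691}{2800}$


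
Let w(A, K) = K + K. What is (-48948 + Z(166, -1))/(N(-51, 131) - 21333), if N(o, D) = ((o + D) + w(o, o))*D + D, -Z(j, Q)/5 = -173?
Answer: 48083/24084 ≈ 1.9965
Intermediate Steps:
w(A, K) = 2*K
Z(j, Q) = 865 (Z(j, Q) = -5*(-173) = 865)
N(o, D) = D + D*(D + 3*o) (N(o, D) = ((o + D) + 2*o)*D + D = ((D + o) + 2*o)*D + D = (D + 3*o)*D + D = D*(D + 3*o) + D = D + D*(D + 3*o))
(-48948 + Z(166, -1))/(N(-51, 131) - 21333) = (-48948 + 865)/(131*(1 + 131 + 3*(-51)) - 21333) = -48083/(131*(1 + 131 - 153) - 21333) = -48083/(131*(-21) - 21333) = -48083/(-2751 - 21333) = -48083/(-24084) = -48083*(-1/24084) = 48083/24084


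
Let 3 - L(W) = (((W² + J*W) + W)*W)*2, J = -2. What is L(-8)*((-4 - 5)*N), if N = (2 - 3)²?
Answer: -10395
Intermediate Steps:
L(W) = 3 - 2*W*(W² - W) (L(W) = 3 - ((W² - 2*W) + W)*W*2 = 3 - (W² - W)*W*2 = 3 - W*(W² - W)*2 = 3 - 2*W*(W² - W))
N = 1 (N = (-1)² = 1)
L(-8)*((-4 - 5)*N) = (3 - 2*(-8)³ + 2*(-8)²)*((-4 - 5)*1) = (3 - 2*(-512) + 2*64)*(-9*1) = (3 + 1024 + 128)*(-9) = 1155*(-9) = -10395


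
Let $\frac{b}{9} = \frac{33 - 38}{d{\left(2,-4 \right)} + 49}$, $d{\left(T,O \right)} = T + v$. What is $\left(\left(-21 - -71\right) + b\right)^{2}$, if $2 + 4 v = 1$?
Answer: $\frac{99400900}{41209} \approx 2412.1$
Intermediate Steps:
$v = - \frac{1}{4}$ ($v = - \frac{1}{2} + \frac{1}{4} \cdot 1 = - \frac{1}{2} + \frac{1}{4} = - \frac{1}{4} \approx -0.25$)
$d{\left(T,O \right)} = - \frac{1}{4} + T$ ($d{\left(T,O \right)} = T - \frac{1}{4} = - \frac{1}{4} + T$)
$b = - \frac{180}{203}$ ($b = 9 \frac{33 - 38}{\left(- \frac{1}{4} + 2\right) + 49} = 9 \left(- \frac{5}{\frac{7}{4} + 49}\right) = 9 \left(- \frac{5}{\frac{203}{4}}\right) = 9 \left(\left(-5\right) \frac{4}{203}\right) = 9 \left(- \frac{20}{203}\right) = - \frac{180}{203} \approx -0.8867$)
$\left(\left(-21 - -71\right) + b\right)^{2} = \left(\left(-21 - -71\right) - \frac{180}{203}\right)^{2} = \left(\left(-21 + 71\right) - \frac{180}{203}\right)^{2} = \left(50 - \frac{180}{203}\right)^{2} = \left(\frac{9970}{203}\right)^{2} = \frac{99400900}{41209}$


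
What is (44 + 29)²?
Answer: 5329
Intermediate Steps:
(44 + 29)² = 73² = 5329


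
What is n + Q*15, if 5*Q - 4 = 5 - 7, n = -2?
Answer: 4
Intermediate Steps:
Q = ⅖ (Q = ⅘ + (5 - 7)/5 = ⅘ + (⅕)*(-2) = ⅘ - ⅖ = ⅖ ≈ 0.40000)
n + Q*15 = -2 + (⅖)*15 = -2 + 6 = 4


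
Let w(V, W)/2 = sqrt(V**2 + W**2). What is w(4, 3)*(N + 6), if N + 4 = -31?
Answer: -290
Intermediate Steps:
N = -35 (N = -4 - 31 = -35)
w(V, W) = 2*sqrt(V**2 + W**2)
w(4, 3)*(N + 6) = (2*sqrt(4**2 + 3**2))*(-35 + 6) = (2*sqrt(16 + 9))*(-29) = (2*sqrt(25))*(-29) = (2*5)*(-29) = 10*(-29) = -290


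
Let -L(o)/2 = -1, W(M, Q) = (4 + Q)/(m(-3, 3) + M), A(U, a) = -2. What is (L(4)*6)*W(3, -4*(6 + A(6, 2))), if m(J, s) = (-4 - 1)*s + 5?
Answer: 144/7 ≈ 20.571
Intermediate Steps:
m(J, s) = 5 - 5*s (m(J, s) = -5*s + 5 = 5 - 5*s)
W(M, Q) = (4 + Q)/(-10 + M) (W(M, Q) = (4 + Q)/((5 - 5*3) + M) = (4 + Q)/((5 - 15) + M) = (4 + Q)/(-10 + M))
L(o) = 2 (L(o) = -2*(-1) = 2)
(L(4)*6)*W(3, -4*(6 + A(6, 2))) = (2*6)*((4 - 4*(6 - 2))/(-10 + 3)) = 12*((4 - 4*4)/(-7)) = 12*(-(4 - 16)/7) = 12*(-⅐*(-12)) = 12*(12/7) = 144/7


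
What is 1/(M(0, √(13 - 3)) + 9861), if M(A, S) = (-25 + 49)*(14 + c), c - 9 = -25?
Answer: 1/9813 ≈ 0.00010191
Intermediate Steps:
c = -16 (c = 9 - 25 = -16)
M(A, S) = -48 (M(A, S) = (-25 + 49)*(14 - 16) = 24*(-2) = -48)
1/(M(0, √(13 - 3)) + 9861) = 1/(-48 + 9861) = 1/9813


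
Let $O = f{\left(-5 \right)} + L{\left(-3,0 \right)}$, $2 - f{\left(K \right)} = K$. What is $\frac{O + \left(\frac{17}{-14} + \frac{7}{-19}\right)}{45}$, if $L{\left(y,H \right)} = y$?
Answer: $\frac{643}{11970} \approx 0.053718$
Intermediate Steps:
$f{\left(K \right)} = 2 - K$
$O = 4$ ($O = \left(2 - -5\right) - 3 = \left(2 + 5\right) - 3 = 7 - 3 = 4$)
$\frac{O + \left(\frac{17}{-14} + \frac{7}{-19}\right)}{45} = \frac{4 + \left(\frac{17}{-14} + \frac{7}{-19}\right)}{45} = \frac{4 + \left(17 \left(- \frac{1}{14}\right) + 7 \left(- \frac{1}{19}\right)\right)}{45} = \frac{4 - \frac{421}{266}}{45} = \frac{1}{45} \cdot \frac{643}{266} = \frac{643}{11970}$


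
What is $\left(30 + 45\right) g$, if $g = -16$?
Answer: $-1200$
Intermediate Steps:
$\left(30 + 45\right) g = \left(30 + 45\right) \left(-16\right) = 75 \left(-16\right) = -1200$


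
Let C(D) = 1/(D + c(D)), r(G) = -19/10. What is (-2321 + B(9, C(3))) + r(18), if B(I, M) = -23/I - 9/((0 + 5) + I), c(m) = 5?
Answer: -732721/315 ≈ -2326.1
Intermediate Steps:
r(G) = -19/10 (r(G) = -19*⅒ = -19/10)
C(D) = 1/(5 + D) (C(D) = 1/(D + 5) = 1/(5 + D))
B(I, M) = -23/I - 9/(5 + I)
(-2321 + B(9, C(3))) + r(18) = (-2321 + (-115 - 32*9)/(9*(5 + 9))) - 19/10 = (-2321 + (⅑)*(-115 - 288)/14) - 19/10 = (-2321 + (⅑)*(1/14)*(-403)) - 19/10 = (-2321 - 403/126) - 19/10 = -292849/126 - 19/10 = -732721/315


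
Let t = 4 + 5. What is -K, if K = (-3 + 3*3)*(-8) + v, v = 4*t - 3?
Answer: 15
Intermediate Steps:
t = 9
v = 33 (v = 4*9 - 3 = 36 - 3 = 33)
K = -15 (K = (-3 + 3*3)*(-8) + 33 = (-3 + 9)*(-8) + 33 = 6*(-8) + 33 = -48 + 33 = -15)
-K = -1*(-15) = 15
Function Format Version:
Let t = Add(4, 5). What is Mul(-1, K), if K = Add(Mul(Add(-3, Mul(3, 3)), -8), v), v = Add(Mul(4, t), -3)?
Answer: 15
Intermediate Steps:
t = 9
v = 33 (v = Add(Mul(4, 9), -3) = Add(36, -3) = 33)
K = -15 (K = Add(Mul(Add(-3, Mul(3, 3)), -8), 33) = Add(Mul(Add(-3, 9), -8), 33) = Add(Mul(6, -8), 33) = Add(-48, 33) = -15)
Mul(-1, K) = Mul(-1, -15) = 15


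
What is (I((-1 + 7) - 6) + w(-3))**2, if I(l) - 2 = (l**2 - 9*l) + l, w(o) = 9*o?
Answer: 625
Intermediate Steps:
I(l) = 2 + l**2 - 8*l (I(l) = 2 + ((l**2 - 9*l) + l) = 2 + (l**2 - 8*l) = 2 + l**2 - 8*l)
(I((-1 + 7) - 6) + w(-3))**2 = ((2 + ((-1 + 7) - 6)**2 - 8*((-1 + 7) - 6)) + 9*(-3))**2 = ((2 + (6 - 6)**2 - 8*(6 - 6)) - 27)**2 = ((2 + 0**2 - 8*0) - 27)**2 = ((2 + 0 + 0) - 27)**2 = (2 - 27)**2 = (-25)**2 = 625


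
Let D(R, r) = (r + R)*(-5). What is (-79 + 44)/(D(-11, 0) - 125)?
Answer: ½ ≈ 0.50000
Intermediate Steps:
D(R, r) = -5*R - 5*r (D(R, r) = (R + r)*(-5) = -5*R - 5*r)
(-79 + 44)/(D(-11, 0) - 125) = (-79 + 44)/((-5*(-11) - 5*0) - 125) = -35/((55 + 0) - 125) = -35/(55 - 125) = -35/(-70) = -1/70*(-35) = ½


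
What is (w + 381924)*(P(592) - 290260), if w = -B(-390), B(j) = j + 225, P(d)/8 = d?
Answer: -109095579636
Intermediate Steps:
P(d) = 8*d
B(j) = 225 + j
w = 165 (w = -(225 - 390) = -1*(-165) = 165)
(w + 381924)*(P(592) - 290260) = (165 + 381924)*(8*592 - 290260) = 382089*(4736 - 290260) = 382089*(-285524) = -109095579636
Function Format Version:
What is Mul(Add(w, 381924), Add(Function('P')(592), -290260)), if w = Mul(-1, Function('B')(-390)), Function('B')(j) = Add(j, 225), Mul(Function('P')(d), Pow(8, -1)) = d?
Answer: -109095579636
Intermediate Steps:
Function('P')(d) = Mul(8, d)
Function('B')(j) = Add(225, j)
w = 165 (w = Mul(-1, Add(225, -390)) = Mul(-1, -165) = 165)
Mul(Add(w, 381924), Add(Function('P')(592), -290260)) = Mul(Add(165, 381924), Add(Mul(8, 592), -290260)) = Mul(382089, Add(4736, -290260)) = Mul(382089, -285524) = -109095579636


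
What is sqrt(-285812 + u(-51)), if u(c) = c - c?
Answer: 2*I*sqrt(71453) ≈ 534.61*I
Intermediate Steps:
u(c) = 0
sqrt(-285812 + u(-51)) = sqrt(-285812 + 0) = sqrt(-285812) = 2*I*sqrt(71453)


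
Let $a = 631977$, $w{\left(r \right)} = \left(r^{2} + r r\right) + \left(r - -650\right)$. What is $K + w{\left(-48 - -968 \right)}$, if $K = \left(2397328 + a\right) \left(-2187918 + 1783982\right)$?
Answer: $-1223643650110$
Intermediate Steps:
$w{\left(r \right)} = 650 + r + 2 r^{2}$ ($w{\left(r \right)} = \left(r^{2} + r^{2}\right) + \left(r + 650\right) = 2 r^{2} + \left(650 + r\right) = 650 + r + 2 r^{2}$)
$K = -1223645344480$ ($K = \left(2397328 + 631977\right) \left(-2187918 + 1783982\right) = 3029305 \left(-403936\right) = -1223645344480$)
$K + w{\left(-48 - -968 \right)} = -1223645344480 + \left(650 - -920 + 2 \left(-48 - -968\right)^{2}\right) = -1223645344480 + \left(650 + \left(-48 + 968\right) + 2 \left(-48 + 968\right)^{2}\right) = -1223645344480 + \left(650 + 920 + 2 \cdot 920^{2}\right) = -1223645344480 + \left(650 + 920 + 2 \cdot 846400\right) = -1223645344480 + \left(650 + 920 + 1692800\right) = -1223645344480 + 1694370 = -1223643650110$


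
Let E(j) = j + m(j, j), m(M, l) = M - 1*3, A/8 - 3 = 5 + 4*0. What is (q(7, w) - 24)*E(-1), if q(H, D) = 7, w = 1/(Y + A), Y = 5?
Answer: 85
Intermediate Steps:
A = 64 (A = 24 + 8*(5 + 4*0) = 24 + 8*(5 + 0) = 24 + 8*5 = 24 + 40 = 64)
w = 1/69 (w = 1/(5 + 64) = 1/69 ≈ 0.014493)
m(M, l) = -3 + M (m(M, l) = M - 3 = -3 + M)
E(j) = -3 + 2*j (E(j) = j + (-3 + j) = -3 + 2*j)
(q(7, w) - 24)*E(-1) = (7 - 24)*(-3 + 2*(-1)) = -17*(-3 - 2) = -17*(-5) = 85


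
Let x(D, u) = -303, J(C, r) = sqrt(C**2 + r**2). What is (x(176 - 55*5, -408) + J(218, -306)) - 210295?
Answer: -210598 + 2*sqrt(35290) ≈ -2.1022e+5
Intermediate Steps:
(x(176 - 55*5, -408) + J(218, -306)) - 210295 = (-303 + sqrt(218**2 + (-306)**2)) - 210295 = (-303 + sqrt(47524 + 93636)) - 210295 = (-303 + sqrt(141160)) - 210295 = (-303 + 2*sqrt(35290)) - 210295 = -210598 + 2*sqrt(35290)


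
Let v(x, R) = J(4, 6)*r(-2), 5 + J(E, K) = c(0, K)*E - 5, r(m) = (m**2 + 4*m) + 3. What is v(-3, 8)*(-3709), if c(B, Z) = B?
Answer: -37090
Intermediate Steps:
r(m) = 3 + m**2 + 4*m
J(E, K) = -10 (J(E, K) = -5 + (0*E - 5) = -5 + (0 - 5) = -5 - 5 = -10)
v(x, R) = 10 (v(x, R) = -10*(3 + (-2)**2 + 4*(-2)) = -10*(3 + 4 - 8) = -10*(-1) = 10)
v(-3, 8)*(-3709) = 10*(-3709) = -37090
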